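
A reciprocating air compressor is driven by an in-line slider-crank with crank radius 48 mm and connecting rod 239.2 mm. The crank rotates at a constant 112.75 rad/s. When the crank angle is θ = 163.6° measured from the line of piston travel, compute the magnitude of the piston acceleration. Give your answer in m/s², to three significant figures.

482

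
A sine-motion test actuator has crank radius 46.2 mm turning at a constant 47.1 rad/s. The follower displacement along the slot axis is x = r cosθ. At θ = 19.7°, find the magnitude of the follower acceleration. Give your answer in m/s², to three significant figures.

96.5

ω = 47.1 rad/s
x = r cosθ ⇒ ẍ = −rω² cosθ (ω constant).
|a| = rω²|cosθ| = 0.0462·(47.1)²·|cos 19.7°| = 96.492 m/s².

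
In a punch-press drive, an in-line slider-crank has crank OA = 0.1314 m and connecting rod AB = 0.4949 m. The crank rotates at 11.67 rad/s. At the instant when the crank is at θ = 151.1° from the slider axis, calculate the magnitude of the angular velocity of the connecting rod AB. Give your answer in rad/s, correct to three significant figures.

ω = 11.67 rad/s
The rod makes angle φ with the slider axis where L sinφ = r sinθ; differentiating, L cosφ·φ̇ = r ω cosθ.
L cosφ = √(L² − r² sin²θ) = 0.49081 m.
|ω_rod| = r ω |cosθ| / √(L² − r² sin²θ) = 0.1314·11.67·0.87546/0.49081 = 2.7352 rad/s.

2.74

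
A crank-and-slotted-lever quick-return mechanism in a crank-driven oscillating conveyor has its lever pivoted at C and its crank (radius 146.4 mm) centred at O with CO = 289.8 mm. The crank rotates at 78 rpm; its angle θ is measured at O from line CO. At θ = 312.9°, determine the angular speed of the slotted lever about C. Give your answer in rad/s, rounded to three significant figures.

ω = 8.168 rad/s (from 78 rpm).
Crank pin A relative to C: A = (d + r cosθ, r sinθ); lever angle φ = atan2(r sinθ, d + r cosθ).
Differentiating tanφ: φ̇ = rω(d cosθ + r)/(d² + r² + 2dr cosθ).
d² + r² + 2dr cosθ = |CA|² = 0.163179 m²;  d cosθ + r = +0.34367 m.
|ω_lever| = |0.1464·8.168·+0.34367| / 0.163179 = 2.5185 rad/s.

2.52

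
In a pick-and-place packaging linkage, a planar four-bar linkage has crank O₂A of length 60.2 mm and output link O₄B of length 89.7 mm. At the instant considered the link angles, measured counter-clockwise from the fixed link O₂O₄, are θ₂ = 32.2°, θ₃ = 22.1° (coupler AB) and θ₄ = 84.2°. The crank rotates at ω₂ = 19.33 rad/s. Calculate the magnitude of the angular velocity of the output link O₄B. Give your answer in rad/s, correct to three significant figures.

ω₂ = 19.33 rad/s
Differentiating the loop-closure r₂e^{iθ₂}+r₃e^{iθ₃}=r₁+r₄e^{iθ₄} gives r₂ω₂e^{iθ₂}+r₃ω₃e^{iθ₃}=r₄ω₄e^{iθ₄}.
Eliminating the other unknown: ω₄ = r₂ω₂ sin(θ₂−θ₃) / [r₄ sin(θ₄−θ₃)].
Numerator sine = +0.17537; denominator sine = +0.88377.
Result = 0.0602·19.33·(+0.17537) / (0.0897·(+0.88377)) = +2.5742 rad/s; magnitude 2.5742 rad/s.

2.57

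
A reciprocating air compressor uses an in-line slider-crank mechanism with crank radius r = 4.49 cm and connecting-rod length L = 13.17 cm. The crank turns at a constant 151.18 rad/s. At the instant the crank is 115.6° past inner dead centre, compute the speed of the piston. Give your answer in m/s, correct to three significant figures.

5.17

ω = 151.2 rad/s
For an in-line slider-crank, x = r cosθ + √(L² − r² sin²θ), so v = −rω sinθ·[1 + r cosθ/√(L² − r² sin²θ)].
With r = 0.0449 m, L = 0.1317 m, θ = 115.6°: √(L² − r² sin²θ) = 0.12532 m.
v = −0.0449·151.2·0.90183·[1 + 0.0449·-0.43209/0.12532] = -5.1739 m/s.
|v| = 5.1739 m/s.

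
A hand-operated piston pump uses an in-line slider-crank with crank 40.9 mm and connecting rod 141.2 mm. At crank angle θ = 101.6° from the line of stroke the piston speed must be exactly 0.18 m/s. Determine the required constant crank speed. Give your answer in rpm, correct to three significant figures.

For an in-line slider-crank, |v_piston| = rω|sinθ|·[1 + r cosθ/√(L² − r² sin²θ)].
With r = 0.0409 m, L = 0.1412 m, θ = 101.6°: the bracketed kinematic factor |dx/dθ| = 0.037631 m.
ω = v/|dx/dθ| = 0.18/0.037631 = 4.7833 rad/s.
N = 60ω/(2π) = 45.677 rpm.

45.7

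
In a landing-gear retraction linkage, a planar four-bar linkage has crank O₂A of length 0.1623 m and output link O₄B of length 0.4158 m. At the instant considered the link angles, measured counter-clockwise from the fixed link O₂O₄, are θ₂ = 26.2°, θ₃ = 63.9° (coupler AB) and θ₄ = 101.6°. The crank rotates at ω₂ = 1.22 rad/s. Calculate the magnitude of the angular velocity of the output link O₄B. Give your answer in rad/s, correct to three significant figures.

ω₂ = 1.22 rad/s
Differentiating the loop-closure r₂e^{iθ₂}+r₃e^{iθ₃}=r₁+r₄e^{iθ₄} gives r₂ω₂e^{iθ₂}+r₃ω₃e^{iθ₃}=r₄ω₄e^{iθ₄}.
Eliminating the other unknown: ω₄ = r₂ω₂ sin(θ₂−θ₃) / [r₄ sin(θ₄−θ₃)].
Numerator sine = -0.61153; denominator sine = +0.61153.
Result = 0.1623·1.22·(-0.61153) / (0.4158·(+0.61153)) = -0.4762 rad/s; magnitude 0.4762 rad/s.

0.476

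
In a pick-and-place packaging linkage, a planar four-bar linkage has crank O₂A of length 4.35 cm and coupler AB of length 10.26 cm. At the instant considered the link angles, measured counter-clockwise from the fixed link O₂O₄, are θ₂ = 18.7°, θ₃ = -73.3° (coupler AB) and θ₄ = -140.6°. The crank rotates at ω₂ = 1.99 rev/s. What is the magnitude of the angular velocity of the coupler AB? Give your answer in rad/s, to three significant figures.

2.03

ω₂ = 12.5 rad/s (from 1.99 rev/s).
Differentiating the loop-closure r₂e^{iθ₂}+r₃e^{iθ₃}=r₁+r₄e^{iθ₄} gives r₂ω₂e^{iθ₂}+r₃ω₃e^{iθ₃}=r₄ω₄e^{iθ₄}.
Eliminating the other unknown: ω₃ = r₂ω₂ sin(θ₄−θ₂) / [r₃ sin(θ₃−θ₄)].
Numerator sine = -0.35347; denominator sine = +0.92254.
Result = 0.0435·12.5·(-0.35347) / (0.1026·(+0.92254)) = -2.0312 rad/s; magnitude 2.0312 rad/s.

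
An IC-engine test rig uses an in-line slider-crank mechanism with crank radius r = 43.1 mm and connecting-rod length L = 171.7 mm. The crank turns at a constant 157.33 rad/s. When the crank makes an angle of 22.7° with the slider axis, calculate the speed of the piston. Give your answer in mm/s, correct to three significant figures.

ω = 157.3 rad/s
For an in-line slider-crank, x = r cosθ + √(L² − r² sin²θ), so v = −rω sinθ·[1 + r cosθ/√(L² − r² sin²θ)].
With r = 0.0431 m, L = 0.1717 m, θ = 22.7°: √(L² − r² sin²θ) = 0.17089 m.
v = −0.0431·157.3·0.38591·[1 + 0.0431·0.92254/0.17089] = -3.2256 m/s.
|v| = 3.2256 m/s = 3225.6 mm/s.

3230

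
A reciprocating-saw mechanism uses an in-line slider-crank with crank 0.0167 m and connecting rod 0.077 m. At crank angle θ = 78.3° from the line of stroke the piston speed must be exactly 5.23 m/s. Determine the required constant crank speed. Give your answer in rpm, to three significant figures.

For an in-line slider-crank, |v_piston| = rω|sinθ|·[1 + r cosθ/√(L² − r² sin²θ)].
With r = 0.0167 m, L = 0.077 m, θ = 78.3°: the bracketed kinematic factor |dx/dθ| = 0.017089 m.
ω = v/|dx/dθ| = 5.23/0.017089 = 306.04 rad/s.
N = 60ω/(2π) = 2922.5 rpm.

2920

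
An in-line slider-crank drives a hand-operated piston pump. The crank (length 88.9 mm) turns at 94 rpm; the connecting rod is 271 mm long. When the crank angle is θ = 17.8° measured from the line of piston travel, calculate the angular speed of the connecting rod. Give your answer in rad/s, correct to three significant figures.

ω = 9.844 rad/s (converted from 94 rpm).
The rod makes angle φ with the slider axis where L sinφ = r sinθ; differentiating, L cosφ·φ̇ = r ω cosθ.
L cosφ = √(L² − r² sin²θ) = 0.26963 m.
|ω_rod| = r ω |cosθ| / √(L² − r² sin²θ) = 0.0889·9.844·0.95213/0.26963 = 3.0902 rad/s.

3.09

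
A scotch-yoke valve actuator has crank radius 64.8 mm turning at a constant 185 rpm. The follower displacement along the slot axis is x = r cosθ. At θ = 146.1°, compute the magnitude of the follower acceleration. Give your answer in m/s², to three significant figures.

ω = 19.37 rad/s (from 185 rpm).
x = r cosθ ⇒ ẍ = −rω² cosθ (ω constant).
|a| = rω²|cosθ| = 0.0648·(19.37)²·|cos 146.1°| = 20.186 m/s².

20.2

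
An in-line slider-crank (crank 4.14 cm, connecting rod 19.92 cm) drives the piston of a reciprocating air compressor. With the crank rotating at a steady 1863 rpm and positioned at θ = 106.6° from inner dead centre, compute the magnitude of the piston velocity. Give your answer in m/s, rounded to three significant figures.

ω = 2π·1863/60 = 195.1 rad/s
For an in-line slider-crank, x = r cosθ + √(L² − r² sin²θ), so v = −rω sinθ·[1 + r cosθ/√(L² − r² sin²θ)].
With r = 0.0414 m, L = 0.1992 m, θ = 106.6°: √(L² − r² sin²θ) = 0.19521 m.
v = −0.0414·195.1·0.95832·[1 + 0.0414·-0.28569/0.19521] = -7.2713 m/s.
|v| = 7.2713 m/s.

7.27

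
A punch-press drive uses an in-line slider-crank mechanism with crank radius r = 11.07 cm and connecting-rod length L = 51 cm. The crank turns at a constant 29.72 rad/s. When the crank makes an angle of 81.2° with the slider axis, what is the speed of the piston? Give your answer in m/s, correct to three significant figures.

3.36

ω = 29.72 rad/s
For an in-line slider-crank, x = r cosθ + √(L² − r² sin²θ), so v = −rω sinθ·[1 + r cosθ/√(L² − r² sin²θ)].
With r = 0.1107 m, L = 0.51 m, θ = 81.2°: √(L² − r² sin²θ) = 0.49813 m.
v = −0.1107·29.72·0.98823·[1 + 0.1107·0.15299/0.49813] = -3.3618 m/s.
|v| = 3.3618 m/s.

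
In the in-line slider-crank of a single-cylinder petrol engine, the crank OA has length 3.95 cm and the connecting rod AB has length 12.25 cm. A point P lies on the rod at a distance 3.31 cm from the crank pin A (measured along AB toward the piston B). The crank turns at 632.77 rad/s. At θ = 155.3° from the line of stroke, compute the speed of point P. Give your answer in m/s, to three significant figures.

19.2

ω = 632.8 rad/s.  Crank-pin speed |V_A| = rω = 24.994 m/s, perpendicular to OA.
Rod angle: sinφ = −(r/L) sinθ ⇒ φ = -7.744°; ω_rod = −rω cosθ/√(L²−r²sin²θ) = +187.07 rad/s.
V_P = V_A + ω_rod × AP, with AP = 0.0331 m along the rod.
Components: V_Px = −rω sinθ − a·ω_rod·sinφ = -9.61 m/s;  V_Py = rω cosθ + a·ω_rod·cosφ = -16.572 m/s.
|V_P| = √(V_Px² + V_Py²) = 19.157 m/s.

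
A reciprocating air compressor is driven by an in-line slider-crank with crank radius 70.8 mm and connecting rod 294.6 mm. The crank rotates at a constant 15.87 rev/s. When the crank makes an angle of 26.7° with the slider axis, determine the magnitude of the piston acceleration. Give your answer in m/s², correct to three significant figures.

732

ω = 2π·15.9 = 99.71 rad/s
x(θ) = r cosθ + √(L² − r² sin²θ); with ω constant, a = ω²·d²x/dθ².
d²x/dθ² = −r cosθ − r²(cos2θ)/√u − r⁴ sin²2θ/(4u^{3/2}),  u = L² − r² sin²θ = 0.0857772 m².
Substituting r = 0.0708 m, L = 0.2946 m, θ = 26.7°: d²x/dθ² = -0.073616 m.
a = ω²·d²x/dθ² = (99.71)²·(-0.073616) = -731.96 m/s²;  |a| = 731.96 m/s².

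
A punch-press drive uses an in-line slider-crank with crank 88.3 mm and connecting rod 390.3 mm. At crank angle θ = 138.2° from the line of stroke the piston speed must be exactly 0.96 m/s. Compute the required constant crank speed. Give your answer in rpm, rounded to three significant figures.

For an in-line slider-crank, |v_piston| = rω|sinθ|·[1 + r cosθ/√(L² − r² sin²θ)].
With r = 0.0883 m, L = 0.3903 m, θ = 138.2°: the bracketed kinematic factor |dx/dθ| = 0.048814 m.
ω = v/|dx/dθ| = 0.96/0.048814 = 19.667 rad/s.
N = 60ω/(2π) = 187.8 rpm.

188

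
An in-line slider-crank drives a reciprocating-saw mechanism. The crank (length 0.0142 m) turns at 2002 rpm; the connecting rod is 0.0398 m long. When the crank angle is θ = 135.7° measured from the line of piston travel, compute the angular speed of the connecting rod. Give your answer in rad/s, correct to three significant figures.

ω = 209.6 rad/s (converted from 2002 rpm).
The rod makes angle φ with the slider axis where L sinφ = r sinθ; differentiating, L cosφ·φ̇ = r ω cosθ.
L cosφ = √(L² − r² sin²θ) = 0.038545 m.
|ω_rod| = r ω |cosθ| / √(L² − r² sin²θ) = 0.0142·209.6·0.71569/0.038545 = 55.277 rad/s.

55.3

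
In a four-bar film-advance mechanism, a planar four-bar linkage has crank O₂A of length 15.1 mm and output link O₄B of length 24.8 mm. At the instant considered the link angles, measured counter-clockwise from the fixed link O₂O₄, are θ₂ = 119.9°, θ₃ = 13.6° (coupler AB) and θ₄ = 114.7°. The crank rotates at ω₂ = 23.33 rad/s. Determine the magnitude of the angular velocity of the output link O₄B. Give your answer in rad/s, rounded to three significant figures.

13.9

ω₂ = 23.33 rad/s
Differentiating the loop-closure r₂e^{iθ₂}+r₃e^{iθ₃}=r₁+r₄e^{iθ₄} gives r₂ω₂e^{iθ₂}+r₃ω₃e^{iθ₃}=r₄ω₄e^{iθ₄}.
Eliminating the other unknown: ω₄ = r₂ω₂ sin(θ₂−θ₃) / [r₄ sin(θ₄−θ₃)].
Numerator sine = +0.95981; denominator sine = +0.98129.
Result = 0.0151·23.33·(+0.95981) / (0.0248·(+0.98129)) = +13.894 rad/s; magnitude 13.894 rad/s.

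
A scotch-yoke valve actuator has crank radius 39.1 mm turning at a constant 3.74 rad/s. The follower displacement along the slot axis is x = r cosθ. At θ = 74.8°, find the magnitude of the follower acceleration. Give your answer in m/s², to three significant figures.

ω = 3.74 rad/s
x = r cosθ ⇒ ẍ = −rω² cosθ (ω constant).
|a| = rω²|cosθ| = 0.0391·(3.74)²·|cos 74.8°| = 0.1434 m/s².

0.143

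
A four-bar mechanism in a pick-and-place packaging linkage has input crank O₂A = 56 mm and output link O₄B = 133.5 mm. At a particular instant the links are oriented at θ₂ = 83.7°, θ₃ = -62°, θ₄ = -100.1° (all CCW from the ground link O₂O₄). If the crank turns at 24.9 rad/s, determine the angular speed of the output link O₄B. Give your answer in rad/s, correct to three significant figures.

9.54

ω₂ = 24.9 rad/s
Differentiating the loop-closure r₂e^{iθ₂}+r₃e^{iθ₃}=r₁+r₄e^{iθ₄} gives r₂ω₂e^{iθ₂}+r₃ω₃e^{iθ₃}=r₄ω₄e^{iθ₄}.
Eliminating the other unknown: ω₄ = r₂ω₂ sin(θ₂−θ₃) / [r₄ sin(θ₄−θ₃)].
Numerator sine = +0.56353; denominator sine = -0.61704.
Result = 0.056·24.9·(+0.56353) / (0.1335·(-0.61704)) = -9.5392 rad/s; magnitude 9.5392 rad/s.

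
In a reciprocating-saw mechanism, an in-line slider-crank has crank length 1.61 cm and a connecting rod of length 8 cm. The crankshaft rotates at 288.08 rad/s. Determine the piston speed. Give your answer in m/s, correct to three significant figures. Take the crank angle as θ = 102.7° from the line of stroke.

4.32

ω = 288.1 rad/s
For an in-line slider-crank, x = r cosθ + √(L² − r² sin²θ), so v = −rω sinθ·[1 + r cosθ/√(L² − r² sin²θ)].
With r = 0.0161 m, L = 0.08 m, θ = 102.7°: √(L² − r² sin²θ) = 0.078443 m.
v = −0.0161·288.1·0.97553·[1 + 0.0161·-0.21985/0.078443] = -4.3205 m/s.
|v| = 4.3205 m/s.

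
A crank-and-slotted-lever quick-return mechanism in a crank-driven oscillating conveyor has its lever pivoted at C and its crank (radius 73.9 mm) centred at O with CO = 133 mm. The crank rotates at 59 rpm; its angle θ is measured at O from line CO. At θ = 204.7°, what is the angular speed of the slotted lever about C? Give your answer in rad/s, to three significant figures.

4.05

ω = 6.178 rad/s (from 59 rpm).
Crank pin A relative to C: A = (d + r cosθ, r sinθ); lever angle φ = atan2(r sinθ, d + r cosθ).
Differentiating tanφ: φ̇ = rω(d cosθ + r)/(d² + r² + 2dr cosθ).
d² + r² + 2dr cosθ = |CA|² = 0.0052913 m²;  d cosθ + r = -0.046932 m.
|ω_lever| = |0.0739·6.178·-0.046932| / 0.0052913 = 4.0497 rad/s.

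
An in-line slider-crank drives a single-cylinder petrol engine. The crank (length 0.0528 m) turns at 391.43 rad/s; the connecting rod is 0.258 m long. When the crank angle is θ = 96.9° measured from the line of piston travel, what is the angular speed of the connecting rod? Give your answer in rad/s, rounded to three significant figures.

9.83

ω = 391.4 rad/s
The rod makes angle φ with the slider axis where L sinφ = r sinθ; differentiating, L cosφ·φ̇ = r ω cosθ.
L cosφ = √(L² − r² sin²θ) = 0.25262 m.
|ω_rod| = r ω |cosθ| / √(L² − r² sin²θ) = 0.0528·391.4·0.12014/0.25262 = 9.8287 rad/s.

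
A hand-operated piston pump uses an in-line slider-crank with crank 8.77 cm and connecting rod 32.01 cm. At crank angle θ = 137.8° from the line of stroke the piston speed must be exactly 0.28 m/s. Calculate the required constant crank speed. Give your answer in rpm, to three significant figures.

57.2

For an in-line slider-crank, |v_piston| = rω|sinθ|·[1 + r cosθ/√(L² − r² sin²θ)].
With r = 0.0877 m, L = 0.3201 m, θ = 137.8°: the bracketed kinematic factor |dx/dθ| = 0.046746 m.
ω = v/|dx/dθ| = 0.28/0.046746 = 5.9899 rad/s.
N = 60ω/(2π) = 57.199 rpm.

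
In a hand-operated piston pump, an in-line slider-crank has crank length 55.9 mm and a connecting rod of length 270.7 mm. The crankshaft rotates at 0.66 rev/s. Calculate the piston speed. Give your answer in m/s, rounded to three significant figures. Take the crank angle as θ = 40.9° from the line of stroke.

0.176

ω = 2π·0.66 = 4.147 rad/s
For an in-line slider-crank, x = r cosθ + √(L² − r² sin²θ), so v = −rω sinθ·[1 + r cosθ/√(L² − r² sin²θ)].
With r = 0.0559 m, L = 0.2707 m, θ = 40.9°: √(L² − r² sin²θ) = 0.26821 m.
v = −0.0559·4.147·0.65474·[1 + 0.0559·0.75585/0.26821] = -0.17569 m/s.
|v| = 0.17569 m/s.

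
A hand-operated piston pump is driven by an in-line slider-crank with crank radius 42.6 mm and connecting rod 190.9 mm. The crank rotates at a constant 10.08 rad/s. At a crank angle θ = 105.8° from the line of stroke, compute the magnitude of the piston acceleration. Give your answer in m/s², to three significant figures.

2.02

ω = 10.08 rad/s
x(θ) = r cosθ + √(L² − r² sin²θ); with ω constant, a = ω²·d²x/dθ².
d²x/dθ² = −r cosθ − r²(cos2θ)/√u − r⁴ sin²2θ/(4u^{3/2}),  u = L² − r² sin²θ = 0.0347626 m².
Substituting r = 0.0426 m, L = 0.1909 m, θ = 105.8°: d²x/dθ² = +0.019854 m.
a = ω²·d²x/dθ² = (10.08)²·(+0.019854) = +2.0173 m/s²;  |a| = 2.0173 m/s².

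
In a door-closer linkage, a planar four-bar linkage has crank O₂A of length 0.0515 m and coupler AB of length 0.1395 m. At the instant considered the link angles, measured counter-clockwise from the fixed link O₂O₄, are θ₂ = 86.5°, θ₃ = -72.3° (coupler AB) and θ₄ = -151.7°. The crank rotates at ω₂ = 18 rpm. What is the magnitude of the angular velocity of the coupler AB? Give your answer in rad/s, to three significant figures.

0.602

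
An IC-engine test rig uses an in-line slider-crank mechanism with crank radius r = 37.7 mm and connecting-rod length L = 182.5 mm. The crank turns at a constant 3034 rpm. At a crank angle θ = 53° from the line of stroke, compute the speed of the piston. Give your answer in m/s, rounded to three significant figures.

10.8

ω = 2π·3034/60 = 317.7 rad/s
For an in-line slider-crank, x = r cosθ + √(L² − r² sin²θ), so v = −rω sinθ·[1 + r cosθ/√(L² − r² sin²θ)].
With r = 0.0377 m, L = 0.1825 m, θ = 53°: √(L² − r² sin²θ) = 0.18 m.
v = −0.0377·317.7·0.79864·[1 + 0.0377·0.60182/0.18] = -10.772 m/s.
|v| = 10.772 m/s.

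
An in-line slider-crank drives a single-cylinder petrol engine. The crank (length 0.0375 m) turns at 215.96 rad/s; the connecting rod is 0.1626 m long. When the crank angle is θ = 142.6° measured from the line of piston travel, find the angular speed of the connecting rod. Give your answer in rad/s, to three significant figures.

40.0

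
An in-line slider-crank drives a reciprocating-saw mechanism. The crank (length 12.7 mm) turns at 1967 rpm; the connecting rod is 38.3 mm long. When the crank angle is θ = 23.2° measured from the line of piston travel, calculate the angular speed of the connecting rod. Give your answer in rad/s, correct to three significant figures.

63.3

ω = 206 rad/s (converted from 1967 rpm).
The rod makes angle φ with the slider axis where L sinφ = r sinθ; differentiating, L cosφ·φ̇ = r ω cosθ.
L cosφ = √(L² − r² sin²θ) = 0.037972 m.
|ω_rod| = r ω |cosθ| / √(L² − r² sin²θ) = 0.0127·206·0.91914/0.037972 = 63.322 rad/s.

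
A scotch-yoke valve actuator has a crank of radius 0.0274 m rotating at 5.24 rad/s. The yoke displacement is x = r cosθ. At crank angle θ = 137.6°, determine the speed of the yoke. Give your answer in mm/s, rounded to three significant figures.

ω = 5.24 rad/s
x = r cosθ ⇒ ẋ = −rω sinθ.
|v| = rω|sinθ| = 0.0274·5.24·|sin 137.6°| = 0.096814 m/s = 96.814 mm/s.

96.8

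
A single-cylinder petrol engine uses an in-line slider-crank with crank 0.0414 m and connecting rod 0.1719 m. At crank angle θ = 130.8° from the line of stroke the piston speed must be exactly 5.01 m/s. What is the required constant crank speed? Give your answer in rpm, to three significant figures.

1820

For an in-line slider-crank, |v_piston| = rω|sinθ|·[1 + r cosθ/√(L² − r² sin²θ)].
With r = 0.0414 m, L = 0.1719 m, θ = 130.8°: the bracketed kinematic factor |dx/dθ| = 0.026324 m.
ω = v/|dx/dθ| = 5.01/0.026324 = 190.32 rad/s.
N = 60ω/(2π) = 1817.5 rpm.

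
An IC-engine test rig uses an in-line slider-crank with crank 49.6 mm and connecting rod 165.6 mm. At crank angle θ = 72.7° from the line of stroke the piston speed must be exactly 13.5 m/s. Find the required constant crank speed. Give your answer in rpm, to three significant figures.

For an in-line slider-crank, |v_piston| = rω|sinθ|·[1 + r cosθ/√(L² − r² sin²θ)].
With r = 0.0496 m, L = 0.1656 m, θ = 72.7°: the bracketed kinematic factor |dx/dθ| = 0.051758 m.
ω = v/|dx/dθ| = 13.5/0.051758 = 260.83 rad/s.
N = 60ω/(2π) = 2490.7 rpm.

2490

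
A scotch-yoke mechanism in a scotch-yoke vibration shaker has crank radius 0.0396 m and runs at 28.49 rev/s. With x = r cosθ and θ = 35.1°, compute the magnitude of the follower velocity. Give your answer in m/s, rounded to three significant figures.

ω = 179 rad/s (from 28.49 rev/s).
x = r cosθ ⇒ ẋ = −rω sinθ.
|v| = rω|sinθ| = 0.0396·179·|sin 35.1°| = 4.076 m/s.

4.08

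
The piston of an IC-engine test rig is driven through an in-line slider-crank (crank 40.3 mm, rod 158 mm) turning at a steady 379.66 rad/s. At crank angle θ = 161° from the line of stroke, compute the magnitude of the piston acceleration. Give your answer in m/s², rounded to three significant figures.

ω = 379.7 rad/s
x(θ) = r cosθ + √(L² − r² sin²θ); with ω constant, a = ω²·d²x/dθ².
d²x/dθ² = −r cosθ − r²(cos2θ)/√u − r⁴ sin²2θ/(4u^{3/2}),  u = L² − r² sin²θ = 0.0247919 m².
Substituting r = 0.0403 m, L = 0.158 m, θ = 161°: d²x/dθ² = +0.029912 m.
a = ω²·d²x/dθ² = (379.7)²·(+0.029912) = +4311.6 m/s²;  |a| = 4311.6 m/s².

4310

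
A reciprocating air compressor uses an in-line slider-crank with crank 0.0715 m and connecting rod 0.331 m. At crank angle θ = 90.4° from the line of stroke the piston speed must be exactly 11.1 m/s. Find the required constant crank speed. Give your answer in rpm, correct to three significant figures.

1480

For an in-line slider-crank, |v_piston| = rω|sinθ|·[1 + r cosθ/√(L² − r² sin²θ)].
With r = 0.0715 m, L = 0.331 m, θ = 90.4°: the bracketed kinematic factor |dx/dθ| = 0.071388 m.
ω = v/|dx/dθ| = 11.1/0.071388 = 155.49 rad/s.
N = 60ω/(2π) = 1484.8 rpm.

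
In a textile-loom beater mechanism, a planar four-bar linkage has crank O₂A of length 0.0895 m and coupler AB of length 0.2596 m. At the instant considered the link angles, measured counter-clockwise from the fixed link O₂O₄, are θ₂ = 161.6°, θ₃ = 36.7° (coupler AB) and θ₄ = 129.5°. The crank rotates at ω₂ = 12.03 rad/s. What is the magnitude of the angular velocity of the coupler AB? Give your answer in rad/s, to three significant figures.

2.21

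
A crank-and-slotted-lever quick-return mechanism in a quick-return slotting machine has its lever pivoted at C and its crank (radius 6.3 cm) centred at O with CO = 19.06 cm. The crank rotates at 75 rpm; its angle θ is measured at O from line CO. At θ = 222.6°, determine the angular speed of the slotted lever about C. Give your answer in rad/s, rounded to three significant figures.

1.69

ω = 7.854 rad/s (from 75 rpm).
Crank pin A relative to C: A = (d + r cosθ, r sinθ); lever angle φ = atan2(r sinθ, d + r cosθ).
Differentiating tanφ: φ̇ = rω(d cosθ + r)/(d² + r² + 2dr cosθ).
d² + r² + 2dr cosθ = |CA|² = 0.0226195 m²;  d cosθ + r = -0.0773 m.
|ω_lever| = |0.063·7.854·-0.0773| / 0.0226195 = 1.6909 rad/s.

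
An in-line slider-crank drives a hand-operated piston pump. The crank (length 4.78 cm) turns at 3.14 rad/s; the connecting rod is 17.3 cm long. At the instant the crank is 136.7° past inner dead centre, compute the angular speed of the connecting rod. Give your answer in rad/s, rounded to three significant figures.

0.643

ω = 3.14 rad/s
The rod makes angle φ with the slider axis where L sinφ = r sinθ; differentiating, L cosφ·φ̇ = r ω cosθ.
L cosφ = √(L² − r² sin²θ) = 0.16987 m.
|ω_rod| = r ω |cosθ| / √(L² − r² sin²θ) = 0.0478·3.14·0.72777/0.16987 = 0.64305 rad/s.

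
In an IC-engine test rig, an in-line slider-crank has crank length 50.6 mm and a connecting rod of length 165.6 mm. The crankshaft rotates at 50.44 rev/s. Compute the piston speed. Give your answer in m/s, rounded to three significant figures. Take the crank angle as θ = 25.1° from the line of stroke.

8.70

ω = 2π·50.4 = 316.9 rad/s
For an in-line slider-crank, x = r cosθ + √(L² − r² sin²θ), so v = −rω sinθ·[1 + r cosθ/√(L² − r² sin²θ)].
With r = 0.0506 m, L = 0.1656 m, θ = 25.1°: √(L² − r² sin²θ) = 0.1642 m.
v = −0.0506·316.9·0.42420·[1 + 0.0506·0.90557/0.1642] = -8.7009 m/s.
|v| = 8.7009 m/s.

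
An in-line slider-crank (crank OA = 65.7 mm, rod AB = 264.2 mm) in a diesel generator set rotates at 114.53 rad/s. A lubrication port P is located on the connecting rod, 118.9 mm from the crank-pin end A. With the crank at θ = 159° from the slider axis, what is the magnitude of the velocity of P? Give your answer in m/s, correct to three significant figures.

4.56

ω = 114.5 rad/s.  Crank-pin speed |V_A| = rω = 7.5246 m/s, perpendicular to OA.
Rod angle: sinφ = −(r/L) sinθ ⇒ φ = -5.113°; ω_rod = −rω cosθ/√(L²−r²sin²θ) = +26.695 rad/s.
V_P = V_A + ω_rod × AP, with AP = 0.1189 m along the rod.
Components: V_Px = −rω sinθ − a·ω_rod·sinφ = -2.4137 m/s;  V_Py = rω cosθ + a·ω_rod·cosφ = -3.8634 m/s.
|V_P| = √(V_Px² + V_Py²) = 4.5554 m/s.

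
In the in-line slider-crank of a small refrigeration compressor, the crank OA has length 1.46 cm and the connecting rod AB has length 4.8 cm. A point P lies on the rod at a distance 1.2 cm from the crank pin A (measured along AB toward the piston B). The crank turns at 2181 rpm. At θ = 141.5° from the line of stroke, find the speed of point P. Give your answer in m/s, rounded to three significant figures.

ω = 228.4 rad/s.  Crank-pin speed |V_A| = rω = 3.3345 m/s, perpendicular to OA.
Rod angle: sinφ = −(r/L) sinθ ⇒ φ = -10.915°; ω_rod = −rω cosθ/√(L²−r²sin²θ) = +55.369 rad/s.
V_P = V_A + ω_rod × AP, with AP = 0.012 m along the rod.
Components: V_Px = −rω sinθ − a·ω_rod·sinφ = -1.95 m/s;  V_Py = rω cosθ + a·ω_rod·cosφ = -1.9572 m/s.
|V_P| = √(V_Px² + V_Py²) = 2.7628 m/s.

2.76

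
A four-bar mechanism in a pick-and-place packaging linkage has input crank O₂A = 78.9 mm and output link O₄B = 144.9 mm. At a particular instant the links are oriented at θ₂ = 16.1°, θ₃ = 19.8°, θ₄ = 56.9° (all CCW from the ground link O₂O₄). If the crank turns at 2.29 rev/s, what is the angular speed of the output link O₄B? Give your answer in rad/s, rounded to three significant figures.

0.838

ω₂ = 14.39 rad/s (from 2.29 rev/s).
Differentiating the loop-closure r₂e^{iθ₂}+r₃e^{iθ₃}=r₁+r₄e^{iθ₄} gives r₂ω₂e^{iθ₂}+r₃ω₃e^{iθ₃}=r₄ω₄e^{iθ₄}.
Eliminating the other unknown: ω₄ = r₂ω₂ sin(θ₂−θ₃) / [r₄ sin(θ₄−θ₃)].
Numerator sine = -0.06453; denominator sine = +0.60321.
Result = 0.0789·14.39·(-0.06453) / (0.1449·(+0.60321)) = -0.83817 rad/s; magnitude 0.83817 rad/s.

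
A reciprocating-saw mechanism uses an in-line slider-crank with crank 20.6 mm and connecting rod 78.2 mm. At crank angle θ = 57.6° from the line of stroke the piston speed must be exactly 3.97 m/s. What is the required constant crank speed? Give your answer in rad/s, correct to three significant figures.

For an in-line slider-crank, |v_piston| = rω|sinθ|·[1 + r cosθ/√(L² − r² sin²θ)].
With r = 0.0206 m, L = 0.0782 m, θ = 57.6°: the bracketed kinematic factor |dx/dθ| = 0.019911 m.
ω = v/|dx/dθ| = 3.97/0.019911 = 199.38 rad/s.

199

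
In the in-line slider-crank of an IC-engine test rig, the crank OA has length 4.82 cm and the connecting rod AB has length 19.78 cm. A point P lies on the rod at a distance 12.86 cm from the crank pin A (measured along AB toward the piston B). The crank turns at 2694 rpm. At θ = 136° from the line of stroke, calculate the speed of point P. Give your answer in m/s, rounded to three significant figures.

9.03

ω = 282.1 rad/s.  Crank-pin speed |V_A| = rω = 13.598 m/s, perpendicular to OA.
Rod angle: sinφ = −(r/L) sinθ ⇒ φ = -9.746°; ω_rod = −rω cosθ/√(L²−r²sin²θ) = +50.176 rad/s.
V_P = V_A + ω_rod × AP, with AP = 0.1286 m along the rod.
Components: V_Px = −rω sinθ − a·ω_rod·sinφ = -8.3537 m/s;  V_Py = rω cosθ + a·ω_rod·cosφ = -3.4221 m/s.
|V_P| = √(V_Px² + V_Py²) = 9.0274 m/s.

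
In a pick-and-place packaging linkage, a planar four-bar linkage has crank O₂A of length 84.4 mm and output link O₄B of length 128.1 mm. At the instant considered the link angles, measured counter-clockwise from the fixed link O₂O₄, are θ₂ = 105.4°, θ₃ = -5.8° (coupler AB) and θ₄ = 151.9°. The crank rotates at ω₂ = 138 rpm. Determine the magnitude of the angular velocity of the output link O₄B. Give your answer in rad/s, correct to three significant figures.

ω₂ = 14.45 rad/s (from 138 rpm).
Differentiating the loop-closure r₂e^{iθ₂}+r₃e^{iθ₃}=r₁+r₄e^{iθ₄} gives r₂ω₂e^{iθ₂}+r₃ω₃e^{iθ₃}=r₄ω₄e^{iθ₄}.
Eliminating the other unknown: ω₄ = r₂ω₂ sin(θ₂−θ₃) / [r₄ sin(θ₄−θ₃)].
Numerator sine = +0.93232; denominator sine = +0.37946.
Result = 0.0844·14.45·(+0.93232) / (0.1281·(+0.37946)) = +23.394 rad/s; magnitude 23.394 rad/s.

23.4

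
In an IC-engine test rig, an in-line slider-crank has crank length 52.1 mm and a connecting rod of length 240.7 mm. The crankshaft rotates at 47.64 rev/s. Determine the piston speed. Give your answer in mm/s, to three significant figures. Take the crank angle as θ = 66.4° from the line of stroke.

15600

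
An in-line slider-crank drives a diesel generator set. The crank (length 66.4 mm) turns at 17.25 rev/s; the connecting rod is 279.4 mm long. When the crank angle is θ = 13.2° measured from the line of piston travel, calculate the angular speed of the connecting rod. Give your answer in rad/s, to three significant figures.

ω = 108.4 rad/s (converted from 17.25 rev/s).
The rod makes angle φ with the slider axis where L sinφ = r sinθ; differentiating, L cosφ·φ̇ = r ω cosθ.
L cosφ = √(L² − r² sin²θ) = 0.27899 m.
|ω_rod| = r ω |cosθ| / √(L² − r² sin²θ) = 0.0664·108.4·0.97358/0.27899 = 25.114 rad/s.

25.1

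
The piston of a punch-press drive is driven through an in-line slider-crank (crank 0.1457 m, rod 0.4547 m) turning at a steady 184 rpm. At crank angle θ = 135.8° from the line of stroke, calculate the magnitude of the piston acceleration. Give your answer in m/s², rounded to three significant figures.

37.8

ω = 2π·184/60 = 19.27 rad/s
x(θ) = r cosθ + √(L² − r² sin²θ); with ω constant, a = ω²·d²x/dθ².
d²x/dθ² = −r cosθ − r²(cos2θ)/√u − r⁴ sin²2θ/(4u^{3/2}),  u = L² − r² sin²θ = 0.196434 m².
Substituting r = 0.1457 m, L = 0.4547 m, θ = 135.8°: d²x/dθ² = +0.10182 m.
a = ω²·d²x/dθ² = (19.27)²·(+0.10182) = +37.804 m/s²;  |a| = 37.804 m/s².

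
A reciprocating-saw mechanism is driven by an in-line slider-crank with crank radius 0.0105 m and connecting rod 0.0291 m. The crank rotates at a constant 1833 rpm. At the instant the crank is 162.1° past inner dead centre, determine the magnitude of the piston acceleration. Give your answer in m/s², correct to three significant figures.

253

ω = 2π·1833/60 = 192 rad/s
x(θ) = r cosθ + √(L² − r² sin²θ); with ω constant, a = ω²·d²x/dθ².
d²x/dθ² = −r cosθ − r²(cos2θ)/√u − r⁴ sin²2θ/(4u^{3/2}),  u = L² − r² sin²θ = 0.000836395 m².
Substituting r = 0.0105 m, L = 0.0291 m, θ = 162.1°: d²x/dθ² = +0.0068568 m.
a = ω²·d²x/dθ² = (192)²·(+0.0068568) = +252.64 m/s²;  |a| = 252.64 m/s².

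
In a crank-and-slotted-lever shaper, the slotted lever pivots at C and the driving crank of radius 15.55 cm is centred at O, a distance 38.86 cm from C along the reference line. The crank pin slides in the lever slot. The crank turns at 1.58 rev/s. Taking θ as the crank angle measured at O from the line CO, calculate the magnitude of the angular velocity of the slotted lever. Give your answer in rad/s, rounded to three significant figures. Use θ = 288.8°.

2.02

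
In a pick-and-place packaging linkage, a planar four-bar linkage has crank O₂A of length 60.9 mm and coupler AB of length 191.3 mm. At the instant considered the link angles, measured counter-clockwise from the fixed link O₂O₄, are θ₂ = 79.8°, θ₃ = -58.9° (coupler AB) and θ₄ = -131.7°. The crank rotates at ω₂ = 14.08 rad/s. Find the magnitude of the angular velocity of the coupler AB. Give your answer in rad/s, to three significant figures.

ω₂ = 14.08 rad/s
Differentiating the loop-closure r₂e^{iθ₂}+r₃e^{iθ₃}=r₁+r₄e^{iθ₄} gives r₂ω₂e^{iθ₂}+r₃ω₃e^{iθ₃}=r₄ω₄e^{iθ₄}.
Eliminating the other unknown: ω₃ = r₂ω₂ sin(θ₄−θ₂) / [r₃ sin(θ₃−θ₄)].
Numerator sine = +0.52250; denominator sine = +0.95528.
Result = 0.0609·14.08·(+0.52250) / (0.1913·(+0.95528)) = +2.4517 rad/s; magnitude 2.4517 rad/s.

2.45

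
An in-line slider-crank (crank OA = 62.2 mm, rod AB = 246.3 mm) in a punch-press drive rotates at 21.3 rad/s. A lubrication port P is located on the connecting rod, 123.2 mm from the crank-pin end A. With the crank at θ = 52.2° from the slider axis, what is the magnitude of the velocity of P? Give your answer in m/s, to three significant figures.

1.20

ω = 21.3 rad/s.  Crank-pin speed |V_A| = rω = 1.3249 m/s, perpendicular to OA.
Rod angle: sinφ = −(r/L) sinθ ⇒ φ = -11.510°; ω_rod = −rω cosθ/√(L²−r²sin²θ) = -3.3645 rad/s.
V_P = V_A + ω_rod × AP, with AP = 0.1232 m along the rod.
Components: V_Px = −rω sinθ − a·ω_rod·sinφ = -1.1296 m/s;  V_Py = rω cosθ + a·ω_rod·cosφ = +0.40584 m/s.
|V_P| = √(V_Px² + V_Py²) = 1.2003 m/s.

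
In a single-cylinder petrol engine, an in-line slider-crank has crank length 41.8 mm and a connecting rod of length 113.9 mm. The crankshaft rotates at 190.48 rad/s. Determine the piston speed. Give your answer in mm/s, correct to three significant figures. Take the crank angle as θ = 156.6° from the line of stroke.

2090

ω = 190.5 rad/s
For an in-line slider-crank, x = r cosθ + √(L² − r² sin²θ), so v = −rω sinθ·[1 + r cosθ/√(L² − r² sin²θ)].
With r = 0.0418 m, L = 0.1139 m, θ = 156.6°: √(L² − r² sin²θ) = 0.11268 m.
v = −0.0418·190.5·0.39715·[1 + 0.0418·-0.91775/0.11268] = -2.0856 m/s.
|v| = 2.0856 m/s = 2085.6 mm/s.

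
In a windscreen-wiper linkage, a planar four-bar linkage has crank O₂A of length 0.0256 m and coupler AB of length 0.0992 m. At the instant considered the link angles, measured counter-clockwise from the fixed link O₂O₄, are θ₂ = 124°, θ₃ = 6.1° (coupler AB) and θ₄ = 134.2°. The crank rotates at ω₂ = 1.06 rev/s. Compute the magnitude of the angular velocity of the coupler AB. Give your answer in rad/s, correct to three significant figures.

0.387

ω₂ = 6.66 rad/s (from 1.06 rev/s).
Differentiating the loop-closure r₂e^{iθ₂}+r₃e^{iθ₃}=r₁+r₄e^{iθ₄} gives r₂ω₂e^{iθ₂}+r₃ω₃e^{iθ₃}=r₄ω₄e^{iθ₄}.
Eliminating the other unknown: ω₃ = r₂ω₂ sin(θ₄−θ₂) / [r₃ sin(θ₃−θ₄)].
Numerator sine = +0.17708; denominator sine = -0.78694.
Result = 0.0256·6.66·(+0.17708) / (0.0992·(-0.78694)) = -0.38677 rad/s; magnitude 0.38677 rad/s.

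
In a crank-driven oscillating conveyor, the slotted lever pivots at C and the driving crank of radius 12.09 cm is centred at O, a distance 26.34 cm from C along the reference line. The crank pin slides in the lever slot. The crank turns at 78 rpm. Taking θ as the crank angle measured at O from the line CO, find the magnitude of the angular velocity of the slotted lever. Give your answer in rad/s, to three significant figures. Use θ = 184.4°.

6.83

ω = 8.168 rad/s (from 78 rpm).
Crank pin A relative to C: A = (d + r cosθ, r sinθ); lever angle φ = atan2(r sinθ, d + r cosθ).
Differentiating tanφ: φ̇ = rω(d cosθ + r)/(d² + r² + 2dr cosθ).
d² + r² + 2dr cosθ = |CA|² = 0.020494 m²;  d cosθ + r = -0.14172 m.
|ω_lever| = |0.1209·8.168·-0.14172| / 0.020494 = 6.8291 rad/s.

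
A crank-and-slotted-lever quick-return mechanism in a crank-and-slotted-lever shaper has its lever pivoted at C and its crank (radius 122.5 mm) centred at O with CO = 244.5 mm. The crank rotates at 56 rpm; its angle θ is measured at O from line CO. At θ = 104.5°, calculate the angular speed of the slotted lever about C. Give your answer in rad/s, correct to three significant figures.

0.736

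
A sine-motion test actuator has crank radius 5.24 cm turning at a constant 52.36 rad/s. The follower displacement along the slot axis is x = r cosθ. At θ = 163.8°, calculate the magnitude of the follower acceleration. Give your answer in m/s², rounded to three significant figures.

138

ω = 52.36 rad/s
x = r cosθ ⇒ ẍ = −rω² cosθ (ω constant).
|a| = rω²|cosθ| = 0.0524·(52.36)²·|cos 163.8°| = 137.95 m/s².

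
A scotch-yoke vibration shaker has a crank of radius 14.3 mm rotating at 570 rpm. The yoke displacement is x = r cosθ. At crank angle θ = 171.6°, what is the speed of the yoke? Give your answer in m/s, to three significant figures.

0.125

ω = 59.69 rad/s (from 570 rpm).
x = r cosθ ⇒ ẋ = −rω sinθ.
|v| = rω|sinθ| = 0.0143·59.69·|sin 171.6°| = 0.12469 m/s.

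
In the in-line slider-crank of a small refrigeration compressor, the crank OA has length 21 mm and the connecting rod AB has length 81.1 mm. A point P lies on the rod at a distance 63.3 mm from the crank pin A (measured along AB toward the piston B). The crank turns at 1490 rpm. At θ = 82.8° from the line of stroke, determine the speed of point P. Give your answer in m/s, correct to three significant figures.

ω = 156 rad/s.  Crank-pin speed |V_A| = rω = 3.2767 m/s, perpendicular to OA.
Rod angle: sinφ = −(r/L) sinθ ⇒ φ = -14.886°; ω_rod = −rω cosθ/√(L²−r²sin²θ) = -5.2397 rad/s.
V_P = V_A + ω_rod × AP, with AP = 0.0633 m along the rod.
Components: V_Px = −rω sinθ − a·ω_rod·sinφ = -3.336 m/s;  V_Py = rω cosθ + a·ω_rod·cosφ = +0.090136 m/s.
|V_P| = √(V_Px² + V_Py²) = 3.3373 m/s.

3.34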